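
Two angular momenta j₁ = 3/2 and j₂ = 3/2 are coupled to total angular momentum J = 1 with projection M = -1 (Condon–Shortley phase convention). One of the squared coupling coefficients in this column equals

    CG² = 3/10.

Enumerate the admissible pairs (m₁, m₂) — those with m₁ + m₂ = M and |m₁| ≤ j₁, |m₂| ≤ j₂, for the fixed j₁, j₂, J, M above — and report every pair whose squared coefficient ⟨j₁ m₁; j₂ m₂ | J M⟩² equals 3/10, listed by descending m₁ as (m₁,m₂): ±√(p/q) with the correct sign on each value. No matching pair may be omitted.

Admissible pairs with m₁+m₂ = M = -1: (-3/2,1/2), (-1/2,-1/2), (1/2,-3/2)
  (m₁,m₂)=(1/2,-3/2): CG² = 3/10, CG = +√(3/10)   ← matches the target
  (m₁,m₂)=(-1/2,-1/2): CG² = 2/5, CG = −√(2/5)
  (m₁,m₂)=(-3/2,1/2): CG² = 3/10, CG = +√(3/10)   ← matches the target
Pairs with CG² = 3/10: (1/2,-3/2): +√(3/10); (-3/2,1/2): +√(3/10)

(1/2,-3/2): +√(3/10); (-3/2,1/2): +√(3/10)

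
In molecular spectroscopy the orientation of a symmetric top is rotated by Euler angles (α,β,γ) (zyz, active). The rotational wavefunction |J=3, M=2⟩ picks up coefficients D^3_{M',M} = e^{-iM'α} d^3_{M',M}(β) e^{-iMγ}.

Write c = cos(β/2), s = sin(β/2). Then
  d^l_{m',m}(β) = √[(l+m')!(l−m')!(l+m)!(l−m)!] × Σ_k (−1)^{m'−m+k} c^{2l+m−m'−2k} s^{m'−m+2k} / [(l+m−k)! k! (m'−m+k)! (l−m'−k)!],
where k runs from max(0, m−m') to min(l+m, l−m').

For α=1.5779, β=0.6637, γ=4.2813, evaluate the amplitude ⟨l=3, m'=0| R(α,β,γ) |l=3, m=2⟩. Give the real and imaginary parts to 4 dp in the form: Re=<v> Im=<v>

First d^3_{0,2}(β=0.6637), then the phase factors e^{-i(0)α} and e^{-i(2)γ}:
With c≡cos(β/2)=0.945441 and s≡sin(β/2)=0.325793, N=[6·6·120·1]^{1/2}=65.726707
Admissible k: 2..3 (factorial args all ≥0)
  k=2: (−1)^0·65.7267/(12)·0.9454^4·0.3258^2 = +0.464495
  k=3: (−1)^1·65.7267/(12)·0.9454^2·0.3258^4 = -0.055156
d^3_{0,2}(0.6637) = +0.464495 -0.055156 = +0.409339
D = (+1.000000+0.000000i)·(+0.409339)·(-0.650785-0.759262i) = -0.266392-0.310796i

Re=-0.2664 Im=-0.3108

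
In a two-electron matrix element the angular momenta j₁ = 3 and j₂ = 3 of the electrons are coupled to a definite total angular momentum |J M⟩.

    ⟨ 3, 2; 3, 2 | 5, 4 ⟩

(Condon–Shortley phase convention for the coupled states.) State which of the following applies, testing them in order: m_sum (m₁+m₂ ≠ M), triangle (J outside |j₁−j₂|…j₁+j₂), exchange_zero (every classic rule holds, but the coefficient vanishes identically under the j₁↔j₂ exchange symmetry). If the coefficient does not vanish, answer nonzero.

m-sum: m₁+m₂ = 2+2 = 4, M = 4  ✓
triangle: |j₁−j₂| = 0 ≤ J = 5 ≤ j₁+j₂ = 6  ✓
exchange: j₁=j₂ and m₁=m₂, and (−1)^(j₁+j₂−J) = (−1)^1 = −1 forces ⟨j₁m₁;j₂m₂|JM⟩ = −⟨j₂m₂;j₁m₁|JM⟩ = −⟨j₁m₁;j₂m₂|JM⟩ ⇒ the coefficient vanishes identically
Racah sum check: Σ_k collapses to 0 ⇒ CG = 0

exchange_zero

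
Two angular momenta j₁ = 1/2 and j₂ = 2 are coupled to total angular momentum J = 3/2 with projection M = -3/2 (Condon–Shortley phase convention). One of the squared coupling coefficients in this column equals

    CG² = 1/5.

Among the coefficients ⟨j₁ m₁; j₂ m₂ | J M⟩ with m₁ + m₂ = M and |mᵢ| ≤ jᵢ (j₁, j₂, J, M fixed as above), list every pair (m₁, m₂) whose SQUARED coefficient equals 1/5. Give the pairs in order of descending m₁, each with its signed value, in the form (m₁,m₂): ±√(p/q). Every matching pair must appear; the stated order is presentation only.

(-1/2,-1): −√(1/5)

Admissible pairs with m₁+m₂ = M = -3/2: (-1/2,-1), (1/2,-2)
  (m₁,m₂)=(1/2,-2): CG² = 4/5, CG = +√(4/5)
  (m₁,m₂)=(-1/2,-1): CG² = 1/5, CG = −√(1/5)   ← matches the target
Pairs with CG² = 1/5: (-1/2,-1): −√(1/5)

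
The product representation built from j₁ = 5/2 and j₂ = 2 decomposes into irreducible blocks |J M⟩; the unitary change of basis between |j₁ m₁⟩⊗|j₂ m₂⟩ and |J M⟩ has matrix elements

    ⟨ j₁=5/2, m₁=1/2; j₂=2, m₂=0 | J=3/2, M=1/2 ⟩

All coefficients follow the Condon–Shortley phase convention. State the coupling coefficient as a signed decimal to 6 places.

√[4·3!2!1!/7! · 3!2!2!2!2!1!] = √(32/35)
  +(−1)^1/∏(1,2,1,1,1,0)! = -1/2  (running -1/2)
  +(−1)^2/∏(2,1,0,0,2,1)! = 1/4  (running -1/4)
⟨..|..⟩ = √(32/35)·(-1/4) = -0.239046

−√(2/35) ≈ -0.239046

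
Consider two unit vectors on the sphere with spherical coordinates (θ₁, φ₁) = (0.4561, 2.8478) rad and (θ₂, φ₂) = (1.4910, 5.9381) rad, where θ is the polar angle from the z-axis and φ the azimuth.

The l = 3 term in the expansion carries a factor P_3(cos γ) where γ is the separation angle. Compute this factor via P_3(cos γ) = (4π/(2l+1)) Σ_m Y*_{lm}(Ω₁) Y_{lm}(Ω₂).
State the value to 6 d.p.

Addition theorem: P_3(cos γ) = (4π/7) Σ_m Y*_{lm}(Ω₁) Y_{lm}(Ω₂), m = −3…3:
  term(m=-3) = (-0.014558, -0.002258)   from Y*(Ω₁)=(-0.022677, 0.027508), Y(Ω₂)=(0.210886, 0.355395)
  term(m=-2) = (0.014332, 0.001475)   from Y*(Ω₁)=(0.148142, -0.098672), Y(Ω₂)=(0.062421, 0.051536)
  term(m=-1) = (0.134355, 0.006897)   from Y*(Ω₁)=(-0.412827, 0.124900), Y(Ω₂)=(-0.293529, -0.105514)
  term(m=+0) = (-0.030469, 0.000000)   from Y*(Ω₁)=(0.345086, -0.000000), Y(Ω₂)=(-0.088294, 0.000000)
  term(m=+1) = (0.134355, -0.006897)   from Y*(Ω₁)=(0.412827, 0.124900), Y(Ω₂)=(0.293529, -0.105514)
  term(m=+2) = (0.014332, -0.001475)   from Y*(Ω₁)=(0.148142, 0.098672), Y(Ω₂)=(0.062421, -0.051536)
  term(m=+3) = (-0.014558, 0.002258)   from Y*(Ω₁)=(0.022677, 0.027508), Y(Ω₂)=(-0.210886, 0.355395)
Total Σ_m = (0.237789, 0.000000). Multiply by 1.795196: (0.426878, 0.000000). P_3(cos γ) = 0.426878

0.426878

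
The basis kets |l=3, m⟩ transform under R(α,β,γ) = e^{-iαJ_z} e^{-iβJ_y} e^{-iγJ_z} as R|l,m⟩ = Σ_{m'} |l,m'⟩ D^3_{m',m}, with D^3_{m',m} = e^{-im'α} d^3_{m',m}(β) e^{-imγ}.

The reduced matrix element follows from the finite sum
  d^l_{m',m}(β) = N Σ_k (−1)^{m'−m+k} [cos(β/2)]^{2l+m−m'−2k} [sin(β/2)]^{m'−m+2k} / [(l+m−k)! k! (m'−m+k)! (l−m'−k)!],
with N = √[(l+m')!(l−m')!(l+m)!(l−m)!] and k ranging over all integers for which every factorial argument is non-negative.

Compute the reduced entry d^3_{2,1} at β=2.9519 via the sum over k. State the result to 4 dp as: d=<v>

d^3_{2,1}(β=2.9519) via the finite sum:
Half-angle: c=0.094704, s=0.995505. N=√(120·1·24·2)=75.894664
Admissible k: 0..1 (factorial args all ≥0)
  k=0: (−1)^1·75.8947/(24)·0.0947^5·0.9955^1 = -0.000024
  k=1: (−1)^2·75.8947/(12)·0.0947^3·0.9955^3 = +0.005300
d^3_{2,1}(2.9519) = -0.000024 +0.005300 = +0.005276

d=0.0053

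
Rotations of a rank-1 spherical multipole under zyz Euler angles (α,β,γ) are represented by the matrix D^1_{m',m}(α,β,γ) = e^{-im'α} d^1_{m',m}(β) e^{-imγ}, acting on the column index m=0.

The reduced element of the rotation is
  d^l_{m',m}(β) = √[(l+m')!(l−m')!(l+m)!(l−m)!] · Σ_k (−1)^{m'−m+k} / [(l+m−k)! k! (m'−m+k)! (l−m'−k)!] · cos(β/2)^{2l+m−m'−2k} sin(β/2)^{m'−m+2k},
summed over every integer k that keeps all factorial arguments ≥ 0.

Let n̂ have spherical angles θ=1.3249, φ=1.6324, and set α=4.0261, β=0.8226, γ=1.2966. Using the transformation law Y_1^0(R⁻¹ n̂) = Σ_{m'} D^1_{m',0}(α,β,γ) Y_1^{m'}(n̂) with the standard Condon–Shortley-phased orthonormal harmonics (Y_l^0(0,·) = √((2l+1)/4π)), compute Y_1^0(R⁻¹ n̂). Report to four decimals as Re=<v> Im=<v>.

Need the full column D^1_{m',0} for m'=−1..1 at α=4.0261, β=0.8226, γ=1.2966.
cos(β/2)=0.916602, sin(β/2)=0.399801
d^1_{-1,0}: single k=1 term ⇒ +0.518251;  D = -0.328400-0.400920i
d^1_{0,0}: k∈[0..1] ⇒ +0.840159 -0.159841 = +0.680318;  D = +0.680318+0.000000i
d^1_{1,0}: single k=0 term ⇒ -0.518251;  D = +0.328400-0.400920i
Y_1^{m'}(θ=1.3249,φ=1.6324) and Σ D·Y over m':
  (-0.3284-0.4009i)·(-0.0206-0.3345i)  (+0.6803+0.0000i)·(+0.1189+0.0000i)  (+0.3284-0.4009i)·(+0.0206-0.3345i)
Y_1^0(R⁻¹ n̂) = -0.173722+0.000000i

Re=-0.1737 Im=0.0000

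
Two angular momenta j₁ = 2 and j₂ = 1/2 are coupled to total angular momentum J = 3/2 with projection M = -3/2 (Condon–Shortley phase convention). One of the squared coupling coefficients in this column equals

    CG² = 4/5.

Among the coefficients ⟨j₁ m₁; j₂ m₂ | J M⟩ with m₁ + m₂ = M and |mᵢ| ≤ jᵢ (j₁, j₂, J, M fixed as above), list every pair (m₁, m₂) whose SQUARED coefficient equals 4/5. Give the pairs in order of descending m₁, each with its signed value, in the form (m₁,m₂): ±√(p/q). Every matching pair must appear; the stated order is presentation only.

(-2,1/2): −√(4/5)

Admissible pairs with m₁+m₂ = M = -3/2: (-2,1/2), (-1,-1/2)
  (m₁,m₂)=(-1,-1/2): CG² = 1/5, CG = +√(1/5)
  (m₁,m₂)=(-2,1/2): CG² = 4/5, CG = −√(4/5)   ← matches the target
Pairs with CG² = 4/5: (-2,1/2): −√(4/5)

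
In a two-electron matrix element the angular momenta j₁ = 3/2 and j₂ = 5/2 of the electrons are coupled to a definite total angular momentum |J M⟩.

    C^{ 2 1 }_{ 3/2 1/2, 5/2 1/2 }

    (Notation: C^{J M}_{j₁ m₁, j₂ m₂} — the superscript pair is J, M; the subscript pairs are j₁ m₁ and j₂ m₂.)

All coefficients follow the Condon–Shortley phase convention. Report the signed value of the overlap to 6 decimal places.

-0.545545  (= −√(25/84))

j₁+j₂−J=2  J+j₁−j₂=1  J−j₁+j₂=3  j₁+j₂+J+1=7
(j₁±m₁, j₂±m₂, J±M) = (2,1,3,2,3,1)
P² = 12/7
sum k=0..1:
  [0] +1/12 = 1/12
  [1] −1/2 = -1/2
S = -5/12
C² = P²·S² = 25/84 ; C = -0.545545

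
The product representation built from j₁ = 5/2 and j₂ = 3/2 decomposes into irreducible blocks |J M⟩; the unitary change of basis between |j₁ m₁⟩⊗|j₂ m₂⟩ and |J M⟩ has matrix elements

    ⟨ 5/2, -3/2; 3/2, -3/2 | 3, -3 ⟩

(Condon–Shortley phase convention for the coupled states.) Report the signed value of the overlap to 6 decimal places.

√[7·1!4!2!/8! · 1!4!0!3!0!6!] = √(864)
  +(−1)^0/∏(0,1,4,0,0,2)! = 1/48  (running 1/48)
⟨..|..⟩ = √(864)·(1/48) = +0.612372

+√(3/8) = +0.612372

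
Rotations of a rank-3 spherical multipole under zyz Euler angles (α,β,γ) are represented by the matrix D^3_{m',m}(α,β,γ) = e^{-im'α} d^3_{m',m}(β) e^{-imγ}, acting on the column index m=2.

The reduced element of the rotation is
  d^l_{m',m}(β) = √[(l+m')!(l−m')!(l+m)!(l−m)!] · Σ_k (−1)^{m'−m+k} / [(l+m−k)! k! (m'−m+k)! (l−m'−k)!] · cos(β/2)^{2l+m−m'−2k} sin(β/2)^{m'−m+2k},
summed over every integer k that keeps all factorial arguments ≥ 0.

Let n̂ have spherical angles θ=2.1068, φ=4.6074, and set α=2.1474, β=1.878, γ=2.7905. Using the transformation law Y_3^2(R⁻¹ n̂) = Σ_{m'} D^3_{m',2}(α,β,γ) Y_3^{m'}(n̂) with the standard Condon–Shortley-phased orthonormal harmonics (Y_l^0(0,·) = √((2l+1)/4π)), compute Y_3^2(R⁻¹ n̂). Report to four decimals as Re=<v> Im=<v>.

Need the full column D^3_{m',2} for m'=−3..3 at α=2.1474, β=1.8780, γ=2.7905.
cos(β/2)=0.590595, sin(β/2)=0.806968
d^3_{-3,2}: single k=5 term ⇒ +0.495048;  D = +0.322537+0.375555i
d^3_{-2,2}: k∈[4..5] ⇒ +0.739563 -0.276145 = +0.463417;  D = +0.130114-0.444777i
d^3_{-1,2}: k∈[3..4] ⇒ +0.684650 -0.639104 = +0.045547;  D = -0.043618+0.013112i
d^3_{0,2}: k∈[2..3] ⇒ +0.433943 -0.810150 = -0.376207;  D = -0.287209-0.242987i
d^3_{1,2}: k∈[1..2] ⇒ +0.183361 -0.684650 = -0.501290;  D = -0.062787+0.497342i
d^3_{2,2}: k∈[0..1] ⇒ +0.042437 -0.396134 = -0.353698;  D = +0.318329-0.154172i
d^3_{3,2}: single k=0 term ⇒ -0.142031;  D = -0.121589-0.073409i
Y_3^{m'}(θ=2.1068,φ=4.6074) and Σ D·Y over m':
  (+0.3225+0.3756i)·(+0.0821-0.2521i)  (+0.1301-0.4448i)·(+0.3773+0.0804i)  (-0.0436+0.0131i)·(-0.0089+0.0840i)  (-0.2872-0.2430i)·(+0.3232+0.0000i)  (-0.0628+0.4973i)·(+0.0089+0.0840i)  (+0.3183-0.1542i)·(+0.3773-0.0804i)  (-0.1216-0.0734i)·(-0.0821-0.2521i)
Y_3^2(R⁻¹ n̂) = +0.169342-0.338108i

Re=0.1693 Im=-0.3381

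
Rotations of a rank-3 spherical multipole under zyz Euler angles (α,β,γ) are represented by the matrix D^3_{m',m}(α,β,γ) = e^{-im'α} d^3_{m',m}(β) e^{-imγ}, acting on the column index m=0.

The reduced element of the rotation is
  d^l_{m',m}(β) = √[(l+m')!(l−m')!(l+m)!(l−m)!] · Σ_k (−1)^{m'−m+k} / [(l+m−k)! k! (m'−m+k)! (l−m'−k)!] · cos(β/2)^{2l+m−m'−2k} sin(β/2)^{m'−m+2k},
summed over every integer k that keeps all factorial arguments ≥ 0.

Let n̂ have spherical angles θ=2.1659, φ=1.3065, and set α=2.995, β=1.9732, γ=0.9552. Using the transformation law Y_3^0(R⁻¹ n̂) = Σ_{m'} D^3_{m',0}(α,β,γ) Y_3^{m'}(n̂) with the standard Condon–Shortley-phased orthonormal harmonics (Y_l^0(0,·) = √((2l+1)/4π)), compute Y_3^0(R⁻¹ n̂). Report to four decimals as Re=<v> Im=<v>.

Re=-0.1415 Im=0.0000

Need the full column D^3_{m',0} for m'=−3..3 at α=2.9950, β=1.9732, γ=0.9552.
cos(β/2)=0.551529, sin(β/2)=0.834156
d^3_{-3,0}: single k=3 term ⇒ +0.435473;  D = -0.394037+0.185398i
d^3_{-2,0}: k∈[2..3] ⇒ +0.352638 -0.806651 = -0.454014;  D = -0.434640+0.131211i
d^3_{-1,0}: k∈[1..3] ⇒ +0.147462 -1.011949 +0.771604 = -0.092883;  D = +0.091887-0.013567i
d^3_{0,0}: k∈[0..3] ⇒ +0.028146 -0.579443 +1.325464 -0.336886 = +0.437281;  D = +0.437281+0.000000i
d^3_{1,0}: k∈[0..2] ⇒ -0.147462 +1.011949 -0.771604 = +0.092883;  D = -0.091887-0.013567i
d^3_{2,0}: k∈[0..1] ⇒ +0.352638 -0.806651 = -0.454014;  D = -0.434640-0.131211i
d^3_{3,0}: single k=0 term ⇒ -0.435473;  D = +0.394037+0.185398i
Y_3^{m'}(θ=2.1659,φ=1.3065) and Σ D·Y over m':
  (-0.3940+0.1854i)·(-0.1688+0.1663i)  (-0.4346+0.1312i)·(+0.3393+0.1981i)  (+0.0919-0.0136i)·(+0.0399-0.1476i)  (+0.4373+0.0000i)·(+0.2989+0.0000i)  (-0.0919-0.0136i)·(-0.0399-0.1476i)  (-0.4346-0.1312i)·(+0.3393-0.1981i)  (+0.3940+0.1854i)·(+0.1688+0.1663i)
Y_3^0(R⁻¹ n̂) = -0.141511+0.000000i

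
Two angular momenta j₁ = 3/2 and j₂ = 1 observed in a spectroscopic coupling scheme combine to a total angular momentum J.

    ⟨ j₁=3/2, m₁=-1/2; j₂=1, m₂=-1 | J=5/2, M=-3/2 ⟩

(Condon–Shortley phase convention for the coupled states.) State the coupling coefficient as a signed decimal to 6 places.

+0.774597

√[6·0!3!2!/6! · 1!2!0!2!1!4!] = √(48/5)
  +(−1)^0/∏(0,0,2,0,1,2)! = 1/4  (running 1/4)
⟨..|..⟩ = √(48/5)·(1/4) = +0.774597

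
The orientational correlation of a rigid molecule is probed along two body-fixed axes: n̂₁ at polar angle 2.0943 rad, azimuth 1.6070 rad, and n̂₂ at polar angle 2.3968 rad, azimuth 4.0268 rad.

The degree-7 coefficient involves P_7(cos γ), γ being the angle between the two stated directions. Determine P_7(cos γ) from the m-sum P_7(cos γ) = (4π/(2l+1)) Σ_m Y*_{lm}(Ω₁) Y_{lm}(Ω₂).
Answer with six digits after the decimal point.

0.152292

Addition theorem: P_7(cos γ) = (4π/15) Σ_m Y*_{lm}(Ω₁) Y_{lm}(Ω₂), m = −7…7:
  m=-7: Y*=0.04582 - 0.17692j  Y=-0.03275 - 0.00285j  product -0.00200 + 0.00566j
  m=-6: Y*=0.38545 + 0.08507j  Y=-0.07520 - 0.11019j  product -0.01961 - 0.04887j
  m=-5: Y*=-0.07239 + 0.39553j  Y=0.08938 - 0.30354j  product 0.11359 + 0.05732j
  m=-4: Y*=-0.05084 - 0.00741j  Y=0.42260 - 0.17829j  product -0.02281 + 0.00593j
  m=-3: Y*=-0.03555 + 0.32601j  Y=0.27748 + 0.14657j  product -0.05765 + 0.08525j
  m=-2: Y*=-0.20827 - 0.01511j  Y=-0.02805 - 0.13863j  product 0.00375 + 0.02930j
  m=-1: Y*=-0.00905 + 0.24978j  Y=0.24406 - 0.29838j  product 0.07232 + 0.06366j
  m=+0: Y*=-0.24362 + 0.00000j  Y=-0.02714 + 0.00000j  product 0.00661 + 0.00000j
  m=+1: Y*=0.00905 + 0.24978j  Y=-0.24406 - 0.29838j  product 0.07232 - 0.06366j
  m=+2: Y*=-0.20827 + 0.01511j  Y=-0.02805 + 0.13863j  product 0.00375 - 0.02930j
  m=+3: Y*=0.03555 + 0.32601j  Y=-0.27748 + 0.14657j  product -0.05765 - 0.08525j
  m=+4: Y*=-0.05084 + 0.00741j  Y=0.42260 + 0.17829j  product -0.02281 - 0.00593j
  m=+5: Y*=0.07239 + 0.39553j  Y=-0.08938 - 0.30354j  product 0.11359 - 0.05732j
  m=+6: Y*=0.38545 - 0.08507j  Y=-0.07520 + 0.11019j  product -0.01961 + 0.04887j
  m=+7: Y*=-0.04582 - 0.17692j  Y=0.03275 - 0.00285j  product -0.00200 - 0.00566j
Σ over m = 0.18179 - 0.00000j; ×(4π/15) → 0.15229 - 0.00000j. Real part: 0.152292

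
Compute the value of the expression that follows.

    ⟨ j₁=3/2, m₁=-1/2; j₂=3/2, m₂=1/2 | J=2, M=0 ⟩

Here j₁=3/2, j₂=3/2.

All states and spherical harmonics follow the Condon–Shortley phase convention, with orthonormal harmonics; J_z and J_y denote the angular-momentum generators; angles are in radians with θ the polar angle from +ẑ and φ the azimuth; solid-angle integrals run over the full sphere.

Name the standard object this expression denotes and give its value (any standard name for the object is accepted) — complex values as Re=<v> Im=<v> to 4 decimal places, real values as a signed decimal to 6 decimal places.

Clebsch–Gordan coefficient, −√(1/4) ≈ -0.500000

This is a Clebsch–Gordan (vector-coupling) coefficient.
j₁+j₂−J=1  J+j₁−j₂=2  J−j₁+j₂=2  j₁+j₂+J+1=6
(j₁±m₁, j₂±m₂, J±M) = (1,2,2,1,2,2)
P² = 4/9
sum k=0..1:
  [0] +1/4 = 1/4
  [1] −1/1 = -1
S = -3/4
C² = P²·S² = 1/4 ; C = -0.500000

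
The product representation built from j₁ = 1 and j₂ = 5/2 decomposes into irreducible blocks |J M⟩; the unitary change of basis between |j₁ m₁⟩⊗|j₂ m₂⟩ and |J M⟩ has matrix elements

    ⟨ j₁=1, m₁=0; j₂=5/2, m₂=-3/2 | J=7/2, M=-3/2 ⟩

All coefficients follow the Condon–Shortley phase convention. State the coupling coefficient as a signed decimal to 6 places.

+√(10/21) = +0.690066

j₁+j₂−J=0  J+j₁−j₂=2  J−j₁+j₂=5  j₁+j₂+J+1=8
(j₁±m₁, j₂±m₂, J±M) = (1,1,1,4,2,5)
P² = 1920/7
sum k=0..0:
  [0] +1/24 = 1/24
S = 1/24
C² = P²·S² = 10/21 ; C = +0.690066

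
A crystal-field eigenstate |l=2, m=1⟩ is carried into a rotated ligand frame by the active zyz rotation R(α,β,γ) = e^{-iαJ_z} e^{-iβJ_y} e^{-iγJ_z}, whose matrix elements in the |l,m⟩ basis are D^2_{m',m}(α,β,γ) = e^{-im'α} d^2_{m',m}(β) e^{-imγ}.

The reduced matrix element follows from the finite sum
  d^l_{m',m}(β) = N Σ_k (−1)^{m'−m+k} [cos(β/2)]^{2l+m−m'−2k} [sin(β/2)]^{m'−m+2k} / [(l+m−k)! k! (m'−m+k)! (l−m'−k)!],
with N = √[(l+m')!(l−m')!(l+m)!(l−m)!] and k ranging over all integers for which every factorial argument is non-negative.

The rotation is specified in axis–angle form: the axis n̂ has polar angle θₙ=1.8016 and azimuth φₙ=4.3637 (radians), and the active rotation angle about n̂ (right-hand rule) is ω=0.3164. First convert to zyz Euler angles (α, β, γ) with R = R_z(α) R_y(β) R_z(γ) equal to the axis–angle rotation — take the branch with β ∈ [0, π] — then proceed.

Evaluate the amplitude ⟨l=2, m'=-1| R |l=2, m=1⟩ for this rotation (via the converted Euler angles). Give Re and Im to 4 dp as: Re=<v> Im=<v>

Re=0.0524 Im=-0.0439

Axis–angle → zyz. n̂ = (sinθₙcosφₙ, sinθₙsinφₙ, cosθₙ) = (-0.332606, -0.914900, -0.228760), ω = 0.3164.
R = I cosω + sinω [n̂]ₓ + (1−cosω) n̂n̂ᵀ gives
  R = [+0.955853, +0.086283, -0.280892; -0.056073, +0.991911, +0.113878; +0.288445, -0.093101, +0.952959]
β = atan2(√(R₁₃²+R₂₃²), R₃₃) = 0.307942; α = atan2(R₂₃, R₁₃) mod 2π = 2.756425; γ = atan2(R₃₂, −R₃₁) mod 2π = 3.453803
D^2_{-1,1}(2.7564,0.3079,3.4538) = e^{-i·-1·2.7564}·d^2_{-1,1}(0.3079)·e^{-i·1·3.4538}. Compute d first:
With c≡cos(β/2)=0.988170 and s≡sin(β/2)=0.153363, N=[1·6·6·1]^{1/2}=6.000000
k: max(0,(1)−(-1))=2 … min(2+(1),2−(-1))=3
  k=2: (−1)^0·6.0000/(2)·0.9882^2·0.1534^2 = +0.068901
  k=3: (−1)^1·6.0000/(6)·0.9882^0·0.1534^4 = -0.000553
d^2_{-1,1}(0.3079) = +0.068901 -0.000553 = +0.068348
Attach z-rotation phases: D = e^{-i(-1)(2.7564)}·(+0.068348)·e^{-i(1)(3.4538)} = +0.052391-0.043894i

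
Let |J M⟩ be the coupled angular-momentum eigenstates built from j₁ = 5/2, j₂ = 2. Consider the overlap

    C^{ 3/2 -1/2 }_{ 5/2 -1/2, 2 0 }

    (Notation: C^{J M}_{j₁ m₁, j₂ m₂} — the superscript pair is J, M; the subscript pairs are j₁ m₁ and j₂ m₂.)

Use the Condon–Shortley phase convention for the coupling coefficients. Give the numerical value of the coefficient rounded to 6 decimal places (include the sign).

+√(2/35) ≈ +0.239046

√[4·3!2!1!/7! · 2!3!2!2!1!2!] = √(32/35)
  +(−1)^1/∏(1,2,2,1,0,0)! = -1/4  (running -1/4)
  +(−1)^2/∏(2,1,1,0,1,1)! = 1/2  (running 1/4)
⟨..|..⟩ = √(32/35)·(1/4) = +0.239046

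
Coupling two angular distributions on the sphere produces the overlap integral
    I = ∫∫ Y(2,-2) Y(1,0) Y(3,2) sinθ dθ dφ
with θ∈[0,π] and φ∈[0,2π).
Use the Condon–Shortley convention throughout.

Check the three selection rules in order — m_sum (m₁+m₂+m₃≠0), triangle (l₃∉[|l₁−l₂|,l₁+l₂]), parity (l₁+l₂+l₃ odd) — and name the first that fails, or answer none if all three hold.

none

Σmᵢ = 0  ✓
l₃∈[|l₁−l₂|,l₁+l₂]=[1,3], have l₃=3  ✓
Σlᵢ = 6 ⇒ even  ✓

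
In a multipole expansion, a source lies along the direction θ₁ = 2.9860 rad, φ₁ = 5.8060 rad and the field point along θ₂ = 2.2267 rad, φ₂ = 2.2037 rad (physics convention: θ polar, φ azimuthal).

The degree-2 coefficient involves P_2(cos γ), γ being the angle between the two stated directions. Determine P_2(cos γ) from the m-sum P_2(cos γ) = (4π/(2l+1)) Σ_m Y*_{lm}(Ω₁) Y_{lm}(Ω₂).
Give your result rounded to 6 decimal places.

-0.136161

Expand P_2 via completeness: Σ_{m} conj(Y_{2,m}) at Ω₁ times Y_{2,m} at Ω₂ —
  term(m=-2) = (0.001361, 0.001792)   from Y*(Ω₁)=(0.005363, -0.007569), Y(Ω₂)=(-0.072849, 0.231404)
  term(m=-1) = (-0.039557, -0.019634)   from Y*(Ω₁)=(-0.105060, 0.054320), Y(Ω₂)=(0.220857, 0.301071)
  term(m=+0) = (0.022216, 0.000000)   from Y*(Ω₁)=(0.608061, -0.000000), Y(Ω₂)=(0.036537, 0.000000)
  term(m=+1) = (-0.039557, 0.019634)   from Y*(Ω₁)=(0.105060, 0.054320), Y(Ω₂)=(-0.220857, 0.301071)
  term(m=+2) = (0.001361, -0.001792)   from Y*(Ω₁)=(0.005363, 0.007569), Y(Ω₂)=(-0.072849, -0.231404)
Accumulated sum (-0.054177, 0.000000); after 4π/(2l+1) scaling, (-0.136161, 0.000000) ⇒ P_2 = -0.136161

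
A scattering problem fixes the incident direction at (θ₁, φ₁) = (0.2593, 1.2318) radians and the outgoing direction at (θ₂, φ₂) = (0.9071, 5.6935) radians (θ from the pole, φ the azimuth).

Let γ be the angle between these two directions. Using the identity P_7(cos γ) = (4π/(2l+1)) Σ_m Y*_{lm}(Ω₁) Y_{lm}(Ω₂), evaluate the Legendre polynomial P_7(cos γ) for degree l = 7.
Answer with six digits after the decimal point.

Summing Y*_{l m}(θ₁,φ₁)·Y_{l m}(θ₂,φ₂) over m ∈ [−7, 7]; prefactor 4π/(2·7+1) = 0.837758:
  m=-7: Y*=-0.00003 + 0.00003j  Y=-0.05193 - 0.07848j  product 0.00000 + 0.00000j
  m=-6: Y*=0.00023 + 0.00046j  Y=-0.25400 - 0.10635j  product -0.00001 - 0.00014j
  m=-5: Y*=0.00450 - 0.00056j  Y=-0.42960 + 0.08403j  product -0.00188 + 0.00062j
  m=-4: Y*=0.00598 - 0.02739j  Y=-0.23858 + 0.23736j  product 0.00508 + 0.00795j
  m=-3: Y*=-0.10493 - 0.06489j  Y=0.01547 - 0.07699j  product -0.00662 + 0.00708j
  m=-2: Y*=-0.28687 + 0.23103j  Y=-0.14032 - 0.34000j  product 0.11880 + 0.06512j
  m=-1: Y*=0.21186 + 0.60083j  Y=-0.06733 - 0.04505j  product 0.01280 - 0.05000j
  m=+0: Y*=0.28017 + 0.00000j  Y=0.34426 + 0.00000j  product 0.09645 + 0.00000j
  m=+1: Y*=-0.21186 + 0.60083j  Y=0.06733 - 0.04505j  product 0.01280 + 0.05000j
  m=+2: Y*=-0.28687 - 0.23103j  Y=-0.14032 + 0.34000j  product 0.11880 - 0.06512j
  m=+3: Y*=0.10493 - 0.06489j  Y=-0.01547 - 0.07699j  product -0.00662 - 0.00708j
  m=+4: Y*=0.00598 + 0.02739j  Y=-0.23858 - 0.23736j  product 0.00508 - 0.00795j
  m=+5: Y*=-0.00450 - 0.00056j  Y=0.42960 + 0.08403j  product -0.00188 - 0.00062j
  m=+6: Y*=0.00023 - 0.00046j  Y=-0.25400 + 0.10635j  product -0.00001 + 0.00014j
  m=+7: Y*=0.00003 + 0.00003j  Y=0.05193 - 0.07848j  product 0.00000 - 0.00000j
Accumulated sum 0.35280 - 0.00000j; after 4π/(2l+1) scaling, 0.29556 - 0.00000j ⇒ P_7 = 0.295560

0.295560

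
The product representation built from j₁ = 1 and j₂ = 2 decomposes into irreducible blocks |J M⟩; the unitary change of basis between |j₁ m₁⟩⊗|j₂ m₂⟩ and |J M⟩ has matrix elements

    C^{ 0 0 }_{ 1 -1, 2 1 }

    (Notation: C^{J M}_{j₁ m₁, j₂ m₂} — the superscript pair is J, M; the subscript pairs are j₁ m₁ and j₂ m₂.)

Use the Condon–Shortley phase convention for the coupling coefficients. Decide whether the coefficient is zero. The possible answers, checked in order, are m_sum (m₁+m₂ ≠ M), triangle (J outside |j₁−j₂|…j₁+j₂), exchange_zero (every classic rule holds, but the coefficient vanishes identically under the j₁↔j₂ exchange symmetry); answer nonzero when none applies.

m-sum: m₁+m₂ = -1+1 = 0, M = 0  ✓
triangle: need |j₁−j₂| ≤ J ≤ j₁+j₂, i.e. J ∈ [1, 3]; J = 0 is outside ✗ ⇒ coefficient is 0

triangle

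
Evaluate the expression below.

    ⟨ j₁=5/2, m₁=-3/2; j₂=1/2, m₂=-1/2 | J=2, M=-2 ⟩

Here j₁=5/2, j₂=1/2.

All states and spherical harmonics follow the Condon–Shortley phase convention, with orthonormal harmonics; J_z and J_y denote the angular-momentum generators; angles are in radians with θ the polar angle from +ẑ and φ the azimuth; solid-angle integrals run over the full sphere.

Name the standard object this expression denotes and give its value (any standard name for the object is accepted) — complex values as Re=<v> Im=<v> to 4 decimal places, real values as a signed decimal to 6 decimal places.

Clebsch–Gordan coefficient, +√(1/6) ≈ +0.408248

This is a Clebsch–Gordan (vector-coupling) coefficient.
√[5·1!4!0!/6! · 1!4!0!1!0!4!] = √(96)
  +(−1)^0/∏(0,1,4,0,0,0)! = 1/24  (running 1/24)
⟨..|..⟩ = √(96)·(1/24) = +0.408248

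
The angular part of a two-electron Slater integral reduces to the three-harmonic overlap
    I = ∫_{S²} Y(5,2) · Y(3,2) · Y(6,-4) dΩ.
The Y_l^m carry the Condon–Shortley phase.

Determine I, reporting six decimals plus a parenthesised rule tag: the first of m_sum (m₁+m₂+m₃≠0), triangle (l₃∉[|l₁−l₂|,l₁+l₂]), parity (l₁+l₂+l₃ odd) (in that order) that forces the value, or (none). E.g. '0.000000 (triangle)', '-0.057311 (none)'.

0.088266 (none)

m-sum 0 ✓  L=14 even ✓  2≤6≤8 ✓
Π(2lᵢ+1) = 11×7×13 = 1001
triangle coeff Δ(5,3,6) = 1/675675
Σ_t [0,2]: t=0:+1/8640 t=1:−1/2304 t=2:+1/8640 = -7/34560
(3j)²=7/429 [(5 3 6; 0 0 0)], sign=-1
Σ_t [1,2]: t=1:−1/34560 t=2:+1/60480 = -1/80640
(3j)²=6/1001 [(5 3 6; 2 2 -4)], sign=-1
⇒ 4πI² = 14/143
I = (+1)√(14/143/(4π)) = 0.08826552
No selection rule forces the value: the integral is nonzero (none).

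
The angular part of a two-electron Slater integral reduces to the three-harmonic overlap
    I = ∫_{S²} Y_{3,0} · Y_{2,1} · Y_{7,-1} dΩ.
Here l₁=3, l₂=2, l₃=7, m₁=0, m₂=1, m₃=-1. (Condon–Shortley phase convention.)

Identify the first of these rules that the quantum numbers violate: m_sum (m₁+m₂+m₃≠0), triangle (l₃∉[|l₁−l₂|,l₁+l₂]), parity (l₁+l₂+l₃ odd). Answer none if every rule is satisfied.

azimuthal sum: 0 + 1 − 1 = 0  ✓
l₃ must lie in [1,5]; have l₃=7  ✗
L = 3 + 2 + 7 = 12 (even)

triangle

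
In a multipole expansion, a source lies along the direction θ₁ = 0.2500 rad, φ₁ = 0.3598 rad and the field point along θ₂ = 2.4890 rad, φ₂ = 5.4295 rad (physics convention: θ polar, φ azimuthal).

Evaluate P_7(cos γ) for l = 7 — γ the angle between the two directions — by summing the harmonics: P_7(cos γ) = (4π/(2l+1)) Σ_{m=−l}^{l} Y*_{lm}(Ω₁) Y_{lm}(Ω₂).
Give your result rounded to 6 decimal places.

Term-by-term m-sum for l=7 (normalisation 4π/15 = 0.837758):
  [-7]  conj(Y_{7,-7})(Ω₁) = -0.000023+0.000017i ; Y_{7,-7}(Ω₂) = +0.014512-0.004607i ; Δ = -0.000000+0.000000i
  [-6]  conj(Y_{7,-6})(Ω₁) = -0.000231+0.000346i ; Y_{7,-6}(Ω₂) = -0.029692+0.068367i ; Δ = -0.000017-0.000026i
  [-5]  conj(Y_{7,-5})(Ω₁) = -0.000862+0.003712i ; Y_{7,-5}(Ω₂) = -0.093779-0.197168i ; Δ = +0.000813-0.000178i
  [-4]  conj(Y_{7,-4})(Ω₁) = +0.003217+0.024308i ; Y_{7,-4}(Ω₂) = +0.397461+0.111349i ; Δ = -0.001428+0.010020i
  [-3]  conj(Y_{7,-3})(Ω₁) = +0.053020+0.099070i ; Y_{7,-3}(Ω₂) = -0.379484+0.248917i ; Δ = -0.044781-0.024398i
  [-2]  conj(Y_{7,-2})(Ω₁) = +0.263526+0.230943i ; Y_{7,-2}(Ω₂) = +0.015881-0.115556i ; Δ = +0.030872-0.026784i
  [-1]  conj(Y_{7,-1})(Ω₁) = +0.597944+0.224931i ; Y_{7,-1}(Ω₂) = -0.232411-0.266536i ; Δ = -0.079017-0.211650i
  [+0]  conj(Y_{7,0})(Ω₁) = +0.324586-0.000000i ; Y_{7,0}(Ω₂) = +0.238198+0.000000i ; Δ = +0.077316+0.000000i
  [+1]  conj(Y_{7,1})(Ω₁) = -0.597944+0.224931i ; Y_{7,1}(Ω₂) = +0.232411-0.266536i ; Δ = -0.079017+0.211650i
  [+2]  conj(Y_{7,2})(Ω₁) = +0.263526-0.230943i ; Y_{7,2}(Ω₂) = +0.015881+0.115556i ; Δ = +0.030872+0.026784i
  [+3]  conj(Y_{7,3})(Ω₁) = -0.053020+0.099070i ; Y_{7,3}(Ω₂) = +0.379484+0.248917i ; Δ = -0.044781+0.024398i
  [+4]  conj(Y_{7,4})(Ω₁) = +0.003217-0.024308i ; Y_{7,4}(Ω₂) = +0.397461-0.111349i ; Δ = -0.001428-0.010020i
  [+5]  conj(Y_{7,5})(Ω₁) = +0.000862+0.003712i ; Y_{7,5}(Ω₂) = +0.093779-0.197168i ; Δ = +0.000813+0.000178i
  [+6]  conj(Y_{7,6})(Ω₁) = -0.000231-0.000346i ; Y_{7,6}(Ω₂) = -0.029692-0.068367i ; Δ = -0.000017+0.000026i
  [+7]  conj(Y_{7,7})(Ω₁) = +0.000023+0.000017i ; Y_{7,7}(Ω₂) = -0.014512-0.004607i ; Δ = -0.000000-0.000000i
Accumulated sum -0.109799-0.000000i; after 4π/(2l+1) scaling, -0.091985-0.000000i ⇒ P_7 = -0.091985

-0.091985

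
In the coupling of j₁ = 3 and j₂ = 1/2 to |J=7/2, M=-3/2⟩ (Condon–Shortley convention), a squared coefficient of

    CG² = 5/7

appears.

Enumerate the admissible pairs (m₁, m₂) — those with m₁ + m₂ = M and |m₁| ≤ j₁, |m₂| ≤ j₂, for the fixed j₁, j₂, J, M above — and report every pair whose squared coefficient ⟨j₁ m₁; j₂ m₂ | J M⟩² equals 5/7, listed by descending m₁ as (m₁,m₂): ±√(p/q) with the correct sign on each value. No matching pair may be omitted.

(-1,-1/2): +√(5/7)

Admissible pairs with m₁+m₂ = M = -3/2: (-2,1/2), (-1,-1/2)
  (m₁,m₂)=(-1,-1/2): CG² = 5/7, CG = +√(5/7)   ← matches the target
  (m₁,m₂)=(-2,1/2): CG² = 2/7, CG = +√(2/7)
Pairs with CG² = 5/7: (-1,-1/2): +√(5/7)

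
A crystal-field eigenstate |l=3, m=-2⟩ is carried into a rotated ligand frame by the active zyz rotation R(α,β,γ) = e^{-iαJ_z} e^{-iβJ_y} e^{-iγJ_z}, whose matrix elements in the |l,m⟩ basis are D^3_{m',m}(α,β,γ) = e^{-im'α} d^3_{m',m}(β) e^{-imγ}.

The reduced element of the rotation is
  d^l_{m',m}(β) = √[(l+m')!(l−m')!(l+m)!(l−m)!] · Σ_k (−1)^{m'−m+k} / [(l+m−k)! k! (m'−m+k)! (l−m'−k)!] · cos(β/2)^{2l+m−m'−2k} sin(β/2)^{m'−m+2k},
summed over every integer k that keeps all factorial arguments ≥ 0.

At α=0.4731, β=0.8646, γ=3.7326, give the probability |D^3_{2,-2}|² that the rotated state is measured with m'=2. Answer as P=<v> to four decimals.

P=0.0148

D^3_{2,-2}(0.4731,0.8646,3.7326) = e^{-i·2·0.4731}·d^3_{2,-2}(0.8646)·e^{-i·-2·3.7326}. Compute d first:
c=cos(0.864600/2)=0.908005, s=sin(0.864600/2)=0.418960; N=√[120·1·1·120]=120.000000
The bounds max(0,m−m')=0 and min(l+m,l−m')=1 give 2 terms
  k=0: (−1)^4·120.0000/(24)·0.9080^2·0.4190^4 = +0.127010
  k=1: (−1)^5·120.0000/(120)·0.9080^0·0.4190^6 = -0.005408
d^3_{2,-2}(0.8646) = +0.127010 -0.005408 = +0.121602
|D^3_{2,-2}|² = |d^3_{2,-2}(β)|² = (+0.121602)² = 0.014787 (the z-rotation phases have unit modulus)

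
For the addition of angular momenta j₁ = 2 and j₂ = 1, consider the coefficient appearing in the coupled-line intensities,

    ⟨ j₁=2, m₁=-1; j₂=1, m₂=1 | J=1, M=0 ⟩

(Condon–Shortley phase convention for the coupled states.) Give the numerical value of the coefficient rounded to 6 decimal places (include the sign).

+0.547723

j₁+j₂−J=2  J+j₁−j₂=2  J−j₁+j₂=0  j₁+j₂+J+1=5
(j₁±m₁, j₂±m₂, J±M) = (1,3,2,0,1,1)
P² = 6/5
sum k=2..2:
  [2] +1/2 = 1/2
S = 1/2
C² = P²·S² = 3/10 ; C = +0.547723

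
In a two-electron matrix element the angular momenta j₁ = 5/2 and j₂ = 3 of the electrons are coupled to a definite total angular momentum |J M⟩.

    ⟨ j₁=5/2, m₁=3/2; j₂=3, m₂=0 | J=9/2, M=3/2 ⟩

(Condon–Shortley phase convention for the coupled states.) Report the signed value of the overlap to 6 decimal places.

+√(45/154) ≈ +0.540562

triangle: 1!*4!*5!/11! = 2880/39916800
(j±m)!: 4!*1!*3!*3!*6!*3! = 3732480
prefactor² = (2J+1)*Δ*N² = 207360/77
  k=0: +1/(0!*1!*1!*3!*3!*2!) = 1/72
  k=1: −1/(1!*0!*0!*2!*4!*3!) = -1/288
Σ = 1/96  ⇒  CG² = 207360/77*(1/96)² = 45/154
CG = +√(45/154) = +0.540562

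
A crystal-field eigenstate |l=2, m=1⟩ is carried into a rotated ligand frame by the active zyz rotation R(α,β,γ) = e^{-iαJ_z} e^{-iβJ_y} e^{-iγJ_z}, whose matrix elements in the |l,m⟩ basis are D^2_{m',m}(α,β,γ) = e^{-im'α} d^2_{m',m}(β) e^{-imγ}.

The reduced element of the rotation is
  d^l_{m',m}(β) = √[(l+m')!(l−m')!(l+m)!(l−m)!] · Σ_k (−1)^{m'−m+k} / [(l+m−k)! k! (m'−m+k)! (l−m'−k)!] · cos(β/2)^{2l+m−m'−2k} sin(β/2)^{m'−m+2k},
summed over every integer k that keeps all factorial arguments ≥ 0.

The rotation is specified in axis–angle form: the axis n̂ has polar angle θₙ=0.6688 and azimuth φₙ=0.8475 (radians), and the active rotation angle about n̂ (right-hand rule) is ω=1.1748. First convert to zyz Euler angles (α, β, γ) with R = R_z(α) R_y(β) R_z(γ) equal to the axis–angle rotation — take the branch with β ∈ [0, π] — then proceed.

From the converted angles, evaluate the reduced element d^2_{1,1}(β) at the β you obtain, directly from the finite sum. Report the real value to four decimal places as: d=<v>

Axis–angle → zyz. n̂ = (sinθₙcosφₙ, sinθₙsinφₙ, cosθₙ) = (+0.410383, +0.464803, +0.784566), ω = 1.1748.
R = I cosω + sinω [n̂]ₓ + (1−cosω) n̂n̂ᵀ gives
  R = [+0.489180, -0.606680, +0.626612; +0.841021, +0.518436, -0.154618; -0.231055, +0.602630, +0.763839]
β = atan2(√(R₁₃²+R₂₃²), R₃₃) = 0.701555; α = atan2(R₂₃, R₁₃) mod 2π = 6.041265; γ = atan2(R₃₂, −R₃₁) mod 2π = 1.204673
d^2_{1,1}(β=0.7016) via the finite sum:
Half-angle: c=0.939106, s=0.343628. N=√(6·1·6·1)=6.000000
k∈{0,1} keeps every argument non-negative
  k=0: (−1)^0·6.0000/(6)·0.9391^4·0.3436^0 = +0.777782
  k=1: (−1)^1·6.0000/(2)·0.9391^2·0.3436^2 = -0.312412
d^2_{1,1}(0.7016) = +0.777782 -0.312412 = +0.465370

d=0.4654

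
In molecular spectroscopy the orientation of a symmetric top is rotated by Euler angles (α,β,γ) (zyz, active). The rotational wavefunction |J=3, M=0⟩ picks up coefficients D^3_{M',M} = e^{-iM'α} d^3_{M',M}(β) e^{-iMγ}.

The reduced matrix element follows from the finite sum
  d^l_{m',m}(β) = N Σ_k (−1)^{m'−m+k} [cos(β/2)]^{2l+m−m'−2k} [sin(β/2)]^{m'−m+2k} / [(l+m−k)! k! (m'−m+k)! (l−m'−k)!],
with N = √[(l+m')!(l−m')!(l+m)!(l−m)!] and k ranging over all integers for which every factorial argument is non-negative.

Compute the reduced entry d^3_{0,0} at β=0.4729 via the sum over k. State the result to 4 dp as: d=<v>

d^3_{0,0}(β=0.4729) via the finite sum:
Half-angle: c=0.972176, s=0.234253. N=√(6·6·6·6)=36.000000
The bounds max(0,m−m')=0 and min(l+m,l−m')=3 give 4 terms
  k=0: (−1)^0·36.0000/(36)·0.9722^6·0.2343^0 = +0.844245
  k=1: (−1)^1·36.0000/(4)·0.9722^4·0.2343^2 = -0.441155
  k=2: (−1)^2·36.0000/(4)·0.9722^2·0.2343^4 = +0.025614
  k=3: (−1)^3·36.0000/(36)·0.9722^0·0.2343^6 = -0.000165
d^3_{0,0}(0.4729) = +0.844245 -0.441155 +0.025614 -0.000165 = +0.428538

d=0.4285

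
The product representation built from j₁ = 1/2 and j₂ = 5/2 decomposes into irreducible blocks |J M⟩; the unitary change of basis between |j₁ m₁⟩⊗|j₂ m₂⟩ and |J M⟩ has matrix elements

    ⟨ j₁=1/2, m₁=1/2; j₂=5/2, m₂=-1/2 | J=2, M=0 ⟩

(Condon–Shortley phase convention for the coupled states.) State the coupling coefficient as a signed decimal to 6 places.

√[5·1!0!4!/6! · 1!0!2!3!2!2!] = √(8)
  +(−1)^0/∏(0,1,0,2,0,2)! = 1/4  (running 1/4)
⟨..|..⟩ = √(8)·(1/4) = +0.707107

+0.707107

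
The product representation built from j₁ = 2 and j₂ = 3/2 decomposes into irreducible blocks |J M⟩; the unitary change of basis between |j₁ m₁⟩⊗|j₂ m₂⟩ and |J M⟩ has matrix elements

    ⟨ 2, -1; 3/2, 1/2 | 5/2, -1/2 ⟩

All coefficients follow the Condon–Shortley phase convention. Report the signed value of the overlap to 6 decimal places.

-0.597614  (= −√(5/14))

j₁+j₂−J=1  J+j₁−j₂=3  J−j₁+j₂=2  j₁+j₂+J+1=7
(j₁±m₁, j₂±m₂, J±M) = (1,3,2,1,2,3)
P² = 72/35
sum k=0..1:
  [0] +1/12 = 1/12
  [1] −1/2 = -1/2
S = -5/12
C² = P²·S² = 5/14 ; C = -0.597614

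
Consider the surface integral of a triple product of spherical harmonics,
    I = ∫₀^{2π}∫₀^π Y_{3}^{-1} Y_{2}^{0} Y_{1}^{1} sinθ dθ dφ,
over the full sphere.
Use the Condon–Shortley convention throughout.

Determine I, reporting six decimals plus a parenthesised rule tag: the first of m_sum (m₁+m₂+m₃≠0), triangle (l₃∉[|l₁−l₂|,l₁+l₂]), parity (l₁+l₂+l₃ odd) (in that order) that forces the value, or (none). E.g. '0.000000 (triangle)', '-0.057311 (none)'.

-0.202301 (none)

Checks pass: Σm=0; 6 even; l₃=1∈[1,5].
(2·3+1)(2·2+1)(2·1+1) = 105
Δ: 4! 2! 0! / 7! → 1/105
sum: t=2:+1/4 = 1/4
3j²(3 2 1; 0 0 0) = Δ·Π!·Σ² = 3/35  (sign -1)
sum: t=2:+1/8 = 1/8
3j²(3 2 1; -1 0 1) = Δ·Π!·Σ² = 2/35  (sign +1)
combine: 4πI² = 105·3/35·2/35 = 18/35
take √, sign -1: I = -0.20230066
No selection rule forces the value: the integral is nonzero (none).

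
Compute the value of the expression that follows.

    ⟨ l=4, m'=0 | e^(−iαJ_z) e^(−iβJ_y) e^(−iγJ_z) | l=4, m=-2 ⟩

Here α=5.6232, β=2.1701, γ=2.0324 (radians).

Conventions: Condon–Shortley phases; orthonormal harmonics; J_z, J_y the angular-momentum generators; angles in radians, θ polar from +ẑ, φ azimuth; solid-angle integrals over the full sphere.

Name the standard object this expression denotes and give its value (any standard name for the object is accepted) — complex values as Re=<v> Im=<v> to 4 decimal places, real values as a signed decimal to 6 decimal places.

Wigner D-matrix element, Re=-0.1995 Im=-0.2638

This is a Wigner D-matrix element — the rotation-matrix element ⟨l m'| R(α,β,γ) |l m⟩ in the angular-momentum basis.
D^4_{0,-2}(5.6232,2.1701,2.0324) = e^{-i·0·5.6232}·d^4_{0,-2}(2.1701)·e^{-i·-2·2.0324}. Compute d first:
Half-angle: c=0.466868, s=0.884327. N=√(24·24·2·720)=910.735966
k∈{0,1,2} keeps every argument non-negative
  k=0: (−1)^2·910.7360/(96)·0.4669^6·0.8843^2 = +0.076827
  k=1: (−1)^3·910.7360/(36)·0.4669^4·0.8843^4 = -0.735054
  k=2: (−1)^4·910.7360/(96)·0.4669^2·0.8843^6 = +0.988979
d^4_{0,-2}(2.1701) = +0.076827 -0.735054 +0.988979 = +0.330752
D = (+1.000000+0.000000i)·(+0.330752)·(-0.603265-0.797541i) = -0.199531-0.263788i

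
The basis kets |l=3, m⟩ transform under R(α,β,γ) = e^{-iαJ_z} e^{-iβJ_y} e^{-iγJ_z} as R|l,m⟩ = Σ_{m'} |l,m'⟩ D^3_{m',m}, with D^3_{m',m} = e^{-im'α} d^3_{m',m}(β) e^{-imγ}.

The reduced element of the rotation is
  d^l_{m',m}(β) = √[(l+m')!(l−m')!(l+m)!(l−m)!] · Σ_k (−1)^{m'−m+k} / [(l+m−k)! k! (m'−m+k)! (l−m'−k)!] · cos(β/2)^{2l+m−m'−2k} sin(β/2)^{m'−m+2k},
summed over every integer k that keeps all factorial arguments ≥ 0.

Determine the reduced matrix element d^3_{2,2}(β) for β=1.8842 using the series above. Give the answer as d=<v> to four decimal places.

d^3_{2,2}(β=1.8842) via the finite sum:
With c≡cos(β/2)=0.588091 and s≡sin(β/2)=0.808795, N=[120·1·120·1]^{1/2}=120.000000
k∈{0,1} keeps every argument non-negative
  k=0: (−1)^0·120.0000/(120)·0.5881^6·0.8088^0 = +0.041368
  k=1: (−1)^1·120.0000/(24)·0.5881^4·0.8088^2 = -0.391223
d^3_{2,2}(1.8842) = +0.041368 -0.391223 = -0.349855

d=-0.3499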